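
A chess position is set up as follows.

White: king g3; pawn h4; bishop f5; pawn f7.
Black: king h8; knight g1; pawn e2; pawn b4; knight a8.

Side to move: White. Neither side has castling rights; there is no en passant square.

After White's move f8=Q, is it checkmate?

After f8=Q: black king on h8; in check: yes, from the white queen on f8.
King squares — g7: attacked by Qf8; h7: attacked by Bf5; g8: attacked by Qf8.
Black has no legal moves → checkmate.

yes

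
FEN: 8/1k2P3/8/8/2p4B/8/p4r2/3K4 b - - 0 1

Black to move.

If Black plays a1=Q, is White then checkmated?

yes

After a1=Q: white king on d1; in check: yes, from the black queen on a1.
King squares — c1: attacked by Qa1; e1: attacked by Qa1; c2: attacked by Rf2; d2: attacked by Rf2; e2: attacked by Rf2.
White has no legal moves → checkmate.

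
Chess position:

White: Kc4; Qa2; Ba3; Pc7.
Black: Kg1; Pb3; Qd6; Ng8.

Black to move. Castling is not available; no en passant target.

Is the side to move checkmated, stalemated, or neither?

neither

Black to move; black king on g1.
In check: no.
Legal moves for Black include: Ne7, Nh6, Nf6, Qf8, Qd8, Qe7, Qd7, Qxc7+, Qh6, Qg6, Qf6, Qe6+, Qc6+, Qb6, Qa6+, Qe5, Qd5+, Qc5+, ... (list truncated; more exist).
Black has legal moves and is not in check → neither.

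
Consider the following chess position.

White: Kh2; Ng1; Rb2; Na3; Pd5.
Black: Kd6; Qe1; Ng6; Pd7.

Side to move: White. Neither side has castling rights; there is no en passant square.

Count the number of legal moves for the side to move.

White to move; king on h2.
In check: no.
Legal moves: Nb5+, Nc4+, Nc2, Nb1, Kh3, Kg2, Kh1, Rb8, Rb7, Rb6+, Rb5, Rb4, Rb3, Rg2, Rf2, Re2, Rd2, Rc2, Ra2, Rb1, Nh3, Nf3, Ne2.
Count: 23.

23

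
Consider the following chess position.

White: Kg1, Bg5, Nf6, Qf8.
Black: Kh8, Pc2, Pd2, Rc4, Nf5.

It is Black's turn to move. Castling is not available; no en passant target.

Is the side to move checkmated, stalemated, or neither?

checkmate

Black to move; black king on h8.
In check: yes, from the white queen on f8.
King squares — g7: attacked by Qf8; h7: attacked by Nf6; g8: attacked by Nf6.
Legal moves for Black: none.
In check with no legal moves → checkmate.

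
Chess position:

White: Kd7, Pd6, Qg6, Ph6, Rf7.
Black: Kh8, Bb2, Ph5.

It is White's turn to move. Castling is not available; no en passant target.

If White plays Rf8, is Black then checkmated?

After Rf8: black king on h8; in check: yes, from the white rook on f8.
King squares — g7: attacked by Qg6; h7: attacked by Qg6; g8: attacked by Qg6.
Black has no legal moves → checkmate.

yes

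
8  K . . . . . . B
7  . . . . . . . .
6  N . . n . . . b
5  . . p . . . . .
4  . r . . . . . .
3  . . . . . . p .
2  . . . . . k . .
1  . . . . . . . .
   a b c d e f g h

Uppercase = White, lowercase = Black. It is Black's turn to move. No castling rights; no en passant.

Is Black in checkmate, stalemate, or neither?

Black to move; black king on f2.
In check: no.
Legal moves for Black include: Bf8, Bg7, Bg5, Bf4, Be3, Bd2, Bc1, Ne8, Nc8, Nf7, Nb7, Nf5, Nb5, Ne4, Nc4, Rb8+, Rb7, Rb6, ... (list truncated; more exist).
Black has legal moves and is not in check → neither.

neither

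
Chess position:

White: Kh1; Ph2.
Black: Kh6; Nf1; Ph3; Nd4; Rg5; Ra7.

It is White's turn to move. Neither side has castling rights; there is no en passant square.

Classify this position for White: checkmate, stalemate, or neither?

stalemate

White to move; white king on h1.
In check: no.
King squares — g1: attacked by Rg5; g2: attacked by Ph3; h2: own pawn.
Legal moves for White: none.
Not in check and no legal moves → stalemate.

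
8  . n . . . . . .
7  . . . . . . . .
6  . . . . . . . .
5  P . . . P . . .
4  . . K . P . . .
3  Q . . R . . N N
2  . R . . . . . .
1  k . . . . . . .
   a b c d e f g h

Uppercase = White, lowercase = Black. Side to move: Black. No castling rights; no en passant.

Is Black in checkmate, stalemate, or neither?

checkmate

Black to move; black king on a1.
In check: yes, from the white queen on a3.
King squares — b1: attacked by Rb2; a2: attacked by Rb2; b2: attacked by Qa3.
Legal moves for Black: none.
In check with no legal moves → checkmate.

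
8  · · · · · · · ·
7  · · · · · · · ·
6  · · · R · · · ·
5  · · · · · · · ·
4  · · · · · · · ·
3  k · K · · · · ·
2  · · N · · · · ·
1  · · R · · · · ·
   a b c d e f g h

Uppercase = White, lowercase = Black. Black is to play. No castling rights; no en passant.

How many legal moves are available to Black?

2

Black to move; king on a3.
In check: yes, from the white knight on c2.
Legal moves: Ka4, Ka2.
Count: 2.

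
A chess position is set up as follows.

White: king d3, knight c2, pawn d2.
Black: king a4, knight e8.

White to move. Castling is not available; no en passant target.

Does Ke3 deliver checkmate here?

After Ke3: black king on a4; in check: no.
Black is not in check, so this cannot be checkmate.

no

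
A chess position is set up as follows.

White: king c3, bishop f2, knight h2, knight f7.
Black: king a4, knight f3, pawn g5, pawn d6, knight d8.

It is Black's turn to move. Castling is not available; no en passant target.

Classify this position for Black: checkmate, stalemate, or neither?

neither

Black to move; black king on a4.
In check: no.
Legal moves for Black: Nxf7, Nb7, Ne6, Nc6, Kb5, Ka5, Ka3, Ne5, Nh4, Nd4, Nxh2, Nd2, Ng1, Ne1, d5, g4.
Black has 16 legal moves and is not in check → neither.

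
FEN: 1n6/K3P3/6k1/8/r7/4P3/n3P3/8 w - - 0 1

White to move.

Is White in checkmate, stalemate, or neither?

neither

White to move; white king on a7.
In check: yes, from the black rook on a4.
Legal moves for White: Kxb8, Kb7, Kb6.
White is in check but has 3 legal moves → neither.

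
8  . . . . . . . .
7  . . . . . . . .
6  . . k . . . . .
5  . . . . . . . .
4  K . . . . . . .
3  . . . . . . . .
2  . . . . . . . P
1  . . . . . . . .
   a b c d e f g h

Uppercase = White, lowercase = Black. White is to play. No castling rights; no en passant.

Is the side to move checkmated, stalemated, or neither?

White to move; white king on a4.
In check: no.
Legal moves for White: Ka5, Kb4, Kb3, Ka3, h3, h4.
White has 6 legal moves and is not in check → neither.

neither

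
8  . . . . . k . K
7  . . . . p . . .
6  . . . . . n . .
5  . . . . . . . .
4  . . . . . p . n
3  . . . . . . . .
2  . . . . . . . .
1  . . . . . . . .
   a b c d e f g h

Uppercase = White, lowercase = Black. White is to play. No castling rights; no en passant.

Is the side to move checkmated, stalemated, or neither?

stalemate

White to move; white king on h8.
In check: no.
King squares — g7: attacked by Kf8; h7: attacked by Nf6; g8: attacked by Nf6.
Legal moves for White: none.
Not in check and no legal moves → stalemate.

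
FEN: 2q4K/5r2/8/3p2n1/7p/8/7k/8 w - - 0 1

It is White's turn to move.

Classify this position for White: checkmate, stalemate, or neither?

White to move; white king on h8.
In check: yes, from the black queen on c8.
King squares — g7: attacked by Rf7; h7: attacked by Ng5; g8: attacked by Qc8.
Legal moves for White: none.
In check with no legal moves → checkmate.

checkmate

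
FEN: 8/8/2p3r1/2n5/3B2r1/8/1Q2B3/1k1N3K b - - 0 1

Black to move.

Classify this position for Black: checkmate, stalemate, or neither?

checkmate

Black to move; black king on b1.
In check: yes, from the white queen on b2.
King squares — a1: attacked by Qb2; c1: attacked by Qb2; a2: attacked by Qb2; b2: attacked by Nd1; c2: attacked by Qb2.
Legal moves for Black: none.
In check with no legal moves → checkmate.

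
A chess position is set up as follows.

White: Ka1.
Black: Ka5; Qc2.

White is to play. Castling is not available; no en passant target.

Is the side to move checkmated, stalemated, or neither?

stalemate

White to move; white king on a1.
In check: no.
King squares — b1: attacked by Qc2; a2: attacked by Qc2; b2: attacked by Qc2.
Legal moves for White: none.
Not in check and no legal moves → stalemate.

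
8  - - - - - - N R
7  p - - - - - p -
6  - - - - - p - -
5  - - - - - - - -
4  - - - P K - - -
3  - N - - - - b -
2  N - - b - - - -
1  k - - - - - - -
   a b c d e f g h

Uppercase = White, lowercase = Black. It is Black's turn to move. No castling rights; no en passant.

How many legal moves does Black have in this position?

3

Black to move; king on a1.
In check: yes, from the white knight on b3.
Legal moves: Kb2, Kxa2, Kb1.
Count: 3.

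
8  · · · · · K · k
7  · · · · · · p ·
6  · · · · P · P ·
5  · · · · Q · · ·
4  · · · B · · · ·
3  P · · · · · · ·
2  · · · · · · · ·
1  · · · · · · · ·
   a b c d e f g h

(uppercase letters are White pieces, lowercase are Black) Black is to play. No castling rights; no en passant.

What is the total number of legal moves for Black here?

0

Black to move; king on h8.
In check: no.
Legal moves: none.
Count: 0.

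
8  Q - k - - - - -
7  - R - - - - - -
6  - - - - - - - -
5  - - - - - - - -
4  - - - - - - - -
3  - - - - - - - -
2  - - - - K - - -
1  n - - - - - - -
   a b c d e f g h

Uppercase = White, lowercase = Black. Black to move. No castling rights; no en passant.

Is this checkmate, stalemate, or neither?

Black to move; black king on c8.
In check: yes, from the white queen on a8.
King squares — b7: attacked by Qa8; c7: attacked by Rb7; d7: attacked by Rb7; b8: attacked by Rb7; d8: attacked by Qa8.
Legal moves for Black: none.
In check with no legal moves → checkmate.

checkmate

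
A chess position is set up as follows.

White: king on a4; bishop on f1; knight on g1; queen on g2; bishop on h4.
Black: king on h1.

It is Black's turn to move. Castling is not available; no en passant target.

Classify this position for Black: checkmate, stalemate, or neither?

Black to move; black king on h1.
In check: yes, from the white queen on g2.
King squares — g1: attacked by Qg2; g2: attacked by Bf1; h2: attacked by Qg2.
Legal moves for Black: none.
In check with no legal moves → checkmate.

checkmate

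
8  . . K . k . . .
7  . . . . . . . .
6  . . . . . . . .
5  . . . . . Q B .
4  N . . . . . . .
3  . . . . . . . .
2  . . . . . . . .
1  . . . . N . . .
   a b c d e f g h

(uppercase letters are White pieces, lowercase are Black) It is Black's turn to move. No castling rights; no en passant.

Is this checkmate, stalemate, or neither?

Black to move; black king on e8.
In check: no.
King squares — d7: attacked by Qf5; e7: attacked by Bg5; f7: attacked by Qf5; d8: attacked by Bg5; f8: attacked by Qf5.
Legal moves for Black: none.
Not in check and no legal moves → stalemate.

stalemate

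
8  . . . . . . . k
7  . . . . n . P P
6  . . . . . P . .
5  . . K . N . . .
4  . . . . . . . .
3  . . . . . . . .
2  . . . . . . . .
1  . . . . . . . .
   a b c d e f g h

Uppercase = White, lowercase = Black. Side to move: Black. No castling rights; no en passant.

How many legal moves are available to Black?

Black to move; king on h8.
In check: yes, from the white pawn on g7.
Legal moves: Kxh7.
Count: 1.

1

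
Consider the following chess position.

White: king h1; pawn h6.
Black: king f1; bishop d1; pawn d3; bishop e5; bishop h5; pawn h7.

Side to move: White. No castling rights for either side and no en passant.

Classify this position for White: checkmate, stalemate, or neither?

White to move; white king on h1.
In check: no.
King squares — g1: attacked by Kf1; g2: attacked by Kf1; h2: attacked by Be5.
Legal moves for White: none.
Not in check and no legal moves → stalemate.

stalemate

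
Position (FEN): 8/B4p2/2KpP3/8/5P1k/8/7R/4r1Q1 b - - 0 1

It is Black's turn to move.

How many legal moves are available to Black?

0

Black to move; king on h4.
In check: yes, from the white rook on h2.
Legal moves: none.
Count: 0.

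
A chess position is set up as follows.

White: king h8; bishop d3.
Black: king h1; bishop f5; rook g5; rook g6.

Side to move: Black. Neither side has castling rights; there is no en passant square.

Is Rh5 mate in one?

After Rh5: white king on h8; in check: yes, from the black rook on h5.
King squares — g7: attacked by Rg6; h7: attacked by Rh5; g8: attacked by Rg6.
White has no legal moves → checkmate.

yes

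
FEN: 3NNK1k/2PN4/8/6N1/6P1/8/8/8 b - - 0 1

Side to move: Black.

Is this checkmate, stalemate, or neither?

Black to move; black king on h8.
In check: no.
King squares — g7: attacked by Ne8; h7: attacked by Ng5; g8: attacked by Kf8.
Legal moves for Black: none.
Not in check and no legal moves → stalemate.

stalemate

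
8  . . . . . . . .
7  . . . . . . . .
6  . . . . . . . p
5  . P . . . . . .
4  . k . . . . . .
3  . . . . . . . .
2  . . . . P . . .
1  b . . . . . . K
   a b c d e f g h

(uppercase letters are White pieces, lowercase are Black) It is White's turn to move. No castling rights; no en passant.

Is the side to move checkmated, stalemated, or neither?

neither

White to move; white king on h1.
In check: no.
Legal moves for White: Kh2, Kg2, Kg1, b6, e3, e4.
White has 6 legal moves and is not in check → neither.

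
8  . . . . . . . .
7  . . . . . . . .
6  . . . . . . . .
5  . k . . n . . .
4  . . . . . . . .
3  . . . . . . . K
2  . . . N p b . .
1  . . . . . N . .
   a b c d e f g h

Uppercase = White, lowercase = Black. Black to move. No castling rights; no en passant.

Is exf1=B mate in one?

After exf1=B: white king on h3; in check: yes, from the black bishop on f1.
White has 2 legal replies: Kh2, Nxf1.
In check but a legal move exists → not checkmate.

no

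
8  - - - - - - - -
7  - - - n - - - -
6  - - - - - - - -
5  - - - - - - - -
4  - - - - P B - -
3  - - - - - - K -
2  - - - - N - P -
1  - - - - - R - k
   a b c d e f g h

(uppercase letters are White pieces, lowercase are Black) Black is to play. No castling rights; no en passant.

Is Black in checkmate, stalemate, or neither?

Black to move; black king on h1.
In check: yes, from the white rook on f1.
King squares — g1: attacked by Rf1; g2: attacked by Kg3; h2: attacked by Kg3.
Legal moves for Black: none.
In check with no legal moves → checkmate.

checkmate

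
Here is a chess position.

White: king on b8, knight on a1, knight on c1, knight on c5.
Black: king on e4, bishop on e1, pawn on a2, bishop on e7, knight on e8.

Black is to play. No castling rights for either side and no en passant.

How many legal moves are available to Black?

Black to move; king on e4.
In check: yes, from the white knight on c5.
Legal moves: Kf5, Ke5, Kd5, Kf4, Kd4, Kf3, Ke3, Bxc5.
Count: 8.

8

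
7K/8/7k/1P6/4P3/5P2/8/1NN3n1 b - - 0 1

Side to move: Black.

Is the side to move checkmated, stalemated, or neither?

neither

Black to move; black king on h6.
In check: no.
Legal moves for Black: Kg6, Kh5, Kg5, Nh3, Nxf3, Ne2.
Black has 6 legal moves and is not in check → neither.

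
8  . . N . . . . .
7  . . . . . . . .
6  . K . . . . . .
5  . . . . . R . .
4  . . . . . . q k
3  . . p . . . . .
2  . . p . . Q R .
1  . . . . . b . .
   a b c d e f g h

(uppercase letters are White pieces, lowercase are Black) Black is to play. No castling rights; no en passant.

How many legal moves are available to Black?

2

Black to move; king on h4.
In check: yes, from the white queen on f2.
Legal moves: Kh3, Qg3.
Count: 2.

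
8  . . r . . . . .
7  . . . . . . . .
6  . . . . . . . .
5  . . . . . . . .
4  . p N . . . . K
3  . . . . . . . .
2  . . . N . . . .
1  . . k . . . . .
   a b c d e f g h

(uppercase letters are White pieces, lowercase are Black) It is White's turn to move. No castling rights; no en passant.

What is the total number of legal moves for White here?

17

White to move; king on h4.
In check: no.
Legal moves: Kh5, Kg5, Kg4, Kh3, Kg3, Nd6, Nb6, Ne5, Na5, Ne3, Na3, Nb2, Ne4, Nf3, Nb3+, Nf1, Nb1.
Count: 17.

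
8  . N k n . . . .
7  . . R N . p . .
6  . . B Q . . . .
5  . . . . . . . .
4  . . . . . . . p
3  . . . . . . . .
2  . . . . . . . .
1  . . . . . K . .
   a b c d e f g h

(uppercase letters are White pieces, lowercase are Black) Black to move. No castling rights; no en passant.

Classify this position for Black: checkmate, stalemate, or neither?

checkmate

Black to move; black king on c8.
In check: yes, from the white rook on c7.
King squares — b7: attacked by Bc6; c7: attacked by Qd6; d7: attacked by Bc6; b8: attacked by Nd7; d8: own knight.
Legal moves for Black: none.
In check with no legal moves → checkmate.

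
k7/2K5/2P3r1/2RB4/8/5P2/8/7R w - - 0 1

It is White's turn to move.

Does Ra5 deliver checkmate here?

After Ra5: black king on a8; in check: yes, from the white rook on a5.
King squares — a7: attacked by Ra5; b7: attacked by Pc6; b8: attacked by Kc7.
Black has no legal moves → checkmate.

yes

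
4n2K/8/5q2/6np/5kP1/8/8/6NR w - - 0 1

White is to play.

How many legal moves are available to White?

1

White to move; king on h8.
In check: yes, from the black queen on f6.
Legal moves: Kg8.
Count: 1.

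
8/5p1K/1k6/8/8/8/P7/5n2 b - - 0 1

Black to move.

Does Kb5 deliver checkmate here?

After Kb5: white king on h7; in check: no.
White is not in check, so this cannot be checkmate.

no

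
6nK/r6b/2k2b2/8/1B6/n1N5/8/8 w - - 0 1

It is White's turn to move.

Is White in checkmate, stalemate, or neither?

White to move; white king on h8.
In check: yes, from the black bishop on f6.
King squares — g7: attacked by Bf6; h7: attacked by Ra7; g8: attacked by Bh7.
Legal moves for White: none.
In check with no legal moves → checkmate.

checkmate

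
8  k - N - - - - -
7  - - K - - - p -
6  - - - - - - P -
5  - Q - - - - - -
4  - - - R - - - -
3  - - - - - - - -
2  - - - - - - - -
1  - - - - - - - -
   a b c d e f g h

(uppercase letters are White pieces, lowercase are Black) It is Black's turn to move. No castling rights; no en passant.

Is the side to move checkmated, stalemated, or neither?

Black to move; black king on a8.
In check: no.
King squares — a7: attacked by Nc8; b7: attacked by Qb5; b8: attacked by Qb5.
Legal moves for Black: none.
Not in check and no legal moves → stalemate.

stalemate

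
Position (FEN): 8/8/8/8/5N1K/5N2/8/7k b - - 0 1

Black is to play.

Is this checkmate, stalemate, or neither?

stalemate

Black to move; black king on h1.
In check: no.
King squares — g1: attacked by Nf3; g2: attacked by Nf4; h2: attacked by Nf3.
Legal moves for Black: none.
Not in check and no legal moves → stalemate.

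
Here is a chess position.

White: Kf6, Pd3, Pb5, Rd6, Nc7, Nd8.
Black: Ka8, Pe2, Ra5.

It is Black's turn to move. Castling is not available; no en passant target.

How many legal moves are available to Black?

2

Black to move; king on a8.
In check: yes, from the white knight on c7.
Legal moves: Kb8, Ka7.
Count: 2.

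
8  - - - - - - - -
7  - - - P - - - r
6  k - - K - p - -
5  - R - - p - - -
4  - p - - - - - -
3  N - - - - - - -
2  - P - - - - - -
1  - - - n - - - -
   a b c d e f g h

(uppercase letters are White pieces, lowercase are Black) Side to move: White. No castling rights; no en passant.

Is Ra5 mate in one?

After Ra5: black king on a6; in check: yes, from the white rook on a5.
Black has 3 legal replies: Kb7, Kb6, Kxa5.
In check but a legal move exists → not checkmate.

no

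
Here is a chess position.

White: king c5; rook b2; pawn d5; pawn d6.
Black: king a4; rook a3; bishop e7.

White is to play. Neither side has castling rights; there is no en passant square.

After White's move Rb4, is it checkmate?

After Rb4: black king on a4; in check: yes, from the white rook on b4.
Black has 1 legal reply: Ka5.
In check but a legal move exists → not checkmate.

no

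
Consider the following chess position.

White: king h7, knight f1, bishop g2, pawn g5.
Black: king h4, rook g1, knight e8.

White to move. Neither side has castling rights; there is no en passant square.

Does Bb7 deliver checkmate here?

After Bb7: black king on h4; in check: no.
Black is not in check, so this cannot be checkmate.

no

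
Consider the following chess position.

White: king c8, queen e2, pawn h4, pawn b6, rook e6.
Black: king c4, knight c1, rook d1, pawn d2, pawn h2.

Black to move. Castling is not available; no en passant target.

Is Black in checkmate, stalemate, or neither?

neither

Black to move; black king on c4.
In check: yes, from the white queen on e2.
King squares — b3: available; c3: available; d3: attacked by Qe2; b4: available; d4: available; b5: attacked by Qe2; c5: available; d5: available.
Legal moves for Black: Kd5, Kc5, Kd4, Kb4, Kc3, Kb3, Nd3, Nxe2.
Black is in check but has 8 legal moves → neither.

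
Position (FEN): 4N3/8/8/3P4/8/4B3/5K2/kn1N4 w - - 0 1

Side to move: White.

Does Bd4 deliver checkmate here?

no

After Bd4: black king on a1; in check: yes, from the white bishop on d4.
Black has 2 legal replies: Ka2, Nc3.
In check but a legal move exists → not checkmate.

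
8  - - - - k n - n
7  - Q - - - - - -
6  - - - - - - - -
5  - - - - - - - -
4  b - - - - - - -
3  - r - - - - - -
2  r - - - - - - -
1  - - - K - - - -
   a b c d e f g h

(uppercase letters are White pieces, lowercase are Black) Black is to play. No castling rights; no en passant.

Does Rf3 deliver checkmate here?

After Rf3: white king on d1; in check: yes, from the black bishop on a4.
White has 3 legal replies: Ke1, Kc1, Qb3.
In check but a legal move exists → not checkmate.

no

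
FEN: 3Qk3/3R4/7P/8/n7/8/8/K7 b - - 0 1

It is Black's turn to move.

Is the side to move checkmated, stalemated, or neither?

checkmate

Black to move; black king on e8.
In check: yes, from the white queen on d8.
King squares — d7: attacked by Qd8; e7: attacked by Rd7; f7: attacked by Rd7; d8: attacked by Rd7; f8: attacked by Qd8.
Legal moves for Black: none.
In check with no legal moves → checkmate.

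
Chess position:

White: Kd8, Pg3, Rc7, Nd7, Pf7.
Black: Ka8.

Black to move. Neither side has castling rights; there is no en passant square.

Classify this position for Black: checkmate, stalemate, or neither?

Black to move; black king on a8.
In check: no.
King squares — a7: attacked by Rc7; b7: attacked by Rc7; b8: attacked by Nd7.
Legal moves for Black: none.
Not in check and no legal moves → stalemate.

stalemate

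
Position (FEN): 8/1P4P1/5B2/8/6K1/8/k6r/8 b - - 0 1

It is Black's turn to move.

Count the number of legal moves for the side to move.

Black to move; king on a2.
In check: no.
Legal moves: Rh8, Rh7, Rh6, Rh5, Rh4+, Rh3, Rg2+, Rf2, Re2, Rd2, Rc2, Rb2, Rh1, Kb3, Ka3, Kb1.
Count: 16.

16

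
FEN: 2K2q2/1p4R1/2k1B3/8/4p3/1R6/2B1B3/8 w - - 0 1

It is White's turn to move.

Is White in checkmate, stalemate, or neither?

checkmate

White to move; white king on c8.
In check: yes, from the black queen on f8.
King squares — b7: attacked by Kc6; c7: attacked by Kc6; d7: attacked by Kc6; b8: attacked by Qf8; d8: attacked by Qf8.
Legal moves for White: none.
In check with no legal moves → checkmate.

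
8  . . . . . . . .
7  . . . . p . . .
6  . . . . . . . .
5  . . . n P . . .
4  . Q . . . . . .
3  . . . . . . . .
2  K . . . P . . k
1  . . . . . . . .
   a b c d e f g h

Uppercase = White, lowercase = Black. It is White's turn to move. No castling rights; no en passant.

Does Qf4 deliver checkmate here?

no

After Qf4: black king on h2; in check: yes, from the white queen on f4.
Black has 5 legal replies: Kh3, Kg2, Kh1, Kg1, Nxf4.
In check but a legal move exists → not checkmate.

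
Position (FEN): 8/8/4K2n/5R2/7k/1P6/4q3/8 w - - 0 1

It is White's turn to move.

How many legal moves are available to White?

White to move; king on e6.
In check: yes, from the black queen on e2.
Legal moves: Kd7, Kf6, Kd6, Kd5, Re5.
Count: 5.

5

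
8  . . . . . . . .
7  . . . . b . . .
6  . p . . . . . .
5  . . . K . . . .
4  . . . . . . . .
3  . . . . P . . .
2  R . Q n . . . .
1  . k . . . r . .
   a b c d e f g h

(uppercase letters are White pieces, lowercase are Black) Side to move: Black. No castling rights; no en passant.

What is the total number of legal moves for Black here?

Black to move; king on b1.
In check: yes, from the white queen on c2.
Legal moves: none.
Count: 0.

0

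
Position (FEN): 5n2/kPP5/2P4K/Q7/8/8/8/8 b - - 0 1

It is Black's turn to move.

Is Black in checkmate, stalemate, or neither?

checkmate

Black to move; black king on a7.
In check: yes, from the white queen on a5.
King squares — a6: attacked by Qa5; b6: attacked by Qa5; b7: attacked by Pc6; a8: attacked by Qa5; b8: attacked by Pc7.
Legal moves for Black: none.
In check with no legal moves → checkmate.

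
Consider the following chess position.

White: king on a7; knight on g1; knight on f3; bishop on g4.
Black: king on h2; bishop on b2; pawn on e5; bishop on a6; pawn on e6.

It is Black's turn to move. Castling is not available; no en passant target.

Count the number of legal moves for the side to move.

3

Black to move; king on h2.
In check: yes, from the white knight on f3.
Legal moves: Kg3, Kg2, Kh1.
Count: 3.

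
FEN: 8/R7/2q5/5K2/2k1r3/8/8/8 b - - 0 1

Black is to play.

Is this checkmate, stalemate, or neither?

neither

Black to move; black king on c4.
In check: no.
Legal moves for Black include: Qe8, Qc8+, Qa8, Qd7+, Qc7, Qb7, Qh6, Qg6+, Qf6+, Qe6+, Qd6, Qb6, Qa6, Qd5+, Qc5+, Qb5+, Qa4, Re8, ... (list truncated; more exist).
Black has legal moves and is not in check → neither.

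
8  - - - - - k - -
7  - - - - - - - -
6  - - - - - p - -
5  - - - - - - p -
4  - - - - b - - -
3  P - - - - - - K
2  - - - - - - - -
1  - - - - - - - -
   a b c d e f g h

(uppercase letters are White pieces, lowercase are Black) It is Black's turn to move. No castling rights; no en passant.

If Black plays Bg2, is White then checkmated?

After Bg2: white king on h3; in check: yes, from the black bishop on g2.
White has 4 legal replies: Kg4, Kg3, Kh2, Kxg2.
In check but a legal move exists → not checkmate.

no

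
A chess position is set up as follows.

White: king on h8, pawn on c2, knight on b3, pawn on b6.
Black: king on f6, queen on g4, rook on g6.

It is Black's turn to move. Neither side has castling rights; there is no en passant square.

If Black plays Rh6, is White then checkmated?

yes

After Rh6: white king on h8; in check: yes, from the black rook on h6.
King squares — g7: attacked by Qg4; h7: attacked by Rh6; g8: attacked by Qg4.
White has no legal moves → checkmate.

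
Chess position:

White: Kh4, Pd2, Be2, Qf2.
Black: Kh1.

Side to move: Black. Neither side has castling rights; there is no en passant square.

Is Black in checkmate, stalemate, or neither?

stalemate

Black to move; black king on h1.
In check: no.
King squares — g1: attacked by Qf2; g2: attacked by Qf2; h2: attacked by Qf2.
Legal moves for Black: none.
Not in check and no legal moves → stalemate.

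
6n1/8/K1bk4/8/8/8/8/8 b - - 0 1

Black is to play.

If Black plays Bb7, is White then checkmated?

After Bb7: white king on a6; in check: yes, from the black bishop on b7.
White has 5 legal replies: Kxb7, Ka7, Kb6, Kb5, Ka5.
In check but a legal move exists → not checkmate.

no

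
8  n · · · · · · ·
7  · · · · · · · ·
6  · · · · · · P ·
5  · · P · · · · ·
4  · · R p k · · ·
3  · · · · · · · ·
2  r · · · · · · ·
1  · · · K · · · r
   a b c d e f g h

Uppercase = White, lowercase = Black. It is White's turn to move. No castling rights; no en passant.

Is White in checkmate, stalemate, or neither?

checkmate

White to move; white king on d1.
In check: yes, from the black rook on h1.
King squares — c1: attacked by Rh1; e1: attacked by Rh1; c2: attacked by Ra2; d2: attacked by Ra2; e2: attacked by Ra2.
Legal moves for White: none.
In check with no legal moves → checkmate.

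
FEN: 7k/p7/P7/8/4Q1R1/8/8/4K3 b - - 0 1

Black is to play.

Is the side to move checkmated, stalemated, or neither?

Black to move; black king on h8.
In check: no.
King squares — g7: attacked by Rg4; h7: attacked by Qe4; g8: attacked by Rg4.
Legal moves for Black: none.
Not in check and no legal moves → stalemate.

stalemate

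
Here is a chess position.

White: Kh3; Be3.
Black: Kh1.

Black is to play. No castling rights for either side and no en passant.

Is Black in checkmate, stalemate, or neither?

stalemate

Black to move; black king on h1.
In check: no.
King squares — g1: attacked by Be3; g2: attacked by Kh3; h2: attacked by Kh3.
Legal moves for Black: none.
Not in check and no legal moves → stalemate.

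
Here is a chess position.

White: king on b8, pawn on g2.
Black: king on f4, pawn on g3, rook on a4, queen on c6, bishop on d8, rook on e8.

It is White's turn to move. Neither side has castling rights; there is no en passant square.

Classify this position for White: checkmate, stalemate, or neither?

stalemate

White to move; white king on b8.
In check: no.
King squares — a7: attacked by Ra4; b7: attacked by Qc6; c7: attacked by Qc6; a8: attacked by Ra4; c8: attacked by Qc6.
Legal moves for White: none.
Not in check and no legal moves → stalemate.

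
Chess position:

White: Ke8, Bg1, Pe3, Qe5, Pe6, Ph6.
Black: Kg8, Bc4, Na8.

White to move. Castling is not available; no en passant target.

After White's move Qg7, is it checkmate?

After Qg7: black king on g8; in check: yes, from the white queen on g7.
King squares — f7: attacked by Pe6; g7: attacked by Ph6; h7: attacked by Qg7; f8: attacked by Qg7; h8: attacked by Qg7.
Black has no legal moves → checkmate.

yes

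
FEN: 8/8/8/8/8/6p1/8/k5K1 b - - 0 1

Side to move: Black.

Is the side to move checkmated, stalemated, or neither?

Black to move; black king on a1.
In check: no.
Legal moves for Black: Kb2, Ka2, Kb1, g2.
Black has 4 legal moves and is not in check → neither.

neither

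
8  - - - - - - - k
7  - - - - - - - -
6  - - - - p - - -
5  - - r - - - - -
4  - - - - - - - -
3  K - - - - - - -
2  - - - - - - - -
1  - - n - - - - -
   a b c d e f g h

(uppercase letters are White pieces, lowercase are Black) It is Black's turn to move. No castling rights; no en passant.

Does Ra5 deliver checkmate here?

no

After Ra5: white king on a3; in check: yes, from the black rook on a5.
White has 2 legal replies: Kb4, Kb2.
In check but a legal move exists → not checkmate.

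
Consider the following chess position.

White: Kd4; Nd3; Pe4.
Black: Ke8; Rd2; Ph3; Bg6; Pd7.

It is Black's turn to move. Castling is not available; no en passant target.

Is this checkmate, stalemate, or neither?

neither

Black to move; black king on e8.
In check: no.
Legal moves for Black include: Kf8, Kd8, Kf7, Ke7, Bh7, Bf7, Bh5, Bf5, Bxe4, Rxd3+, Rh2, Rg2, Rf2, Re2, Rc2, Rb2, Ra2, Rd1, ... (list truncated; more exist).
Black has legal moves and is not in check → neither.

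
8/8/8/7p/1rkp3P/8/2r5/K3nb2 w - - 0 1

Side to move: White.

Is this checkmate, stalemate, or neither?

White to move; white king on a1.
In check: no.
King squares — b1: attacked by Rb4; a2: attacked by Rc2; b2: attacked by Rc2.
Legal moves for White: none.
Not in check and no legal moves → stalemate.

stalemate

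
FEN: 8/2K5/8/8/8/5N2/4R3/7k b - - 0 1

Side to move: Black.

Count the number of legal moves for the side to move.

0

Black to move; king on h1.
In check: no.
Legal moves: none.
Count: 0.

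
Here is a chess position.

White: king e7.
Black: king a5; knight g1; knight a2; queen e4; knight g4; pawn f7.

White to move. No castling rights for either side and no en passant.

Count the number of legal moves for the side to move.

5

White to move; king on e7.
In check: yes, from the black queen on e4.
Legal moves: Kf8, Kd8, Kxf7, Kd7, Kd6.
Count: 5.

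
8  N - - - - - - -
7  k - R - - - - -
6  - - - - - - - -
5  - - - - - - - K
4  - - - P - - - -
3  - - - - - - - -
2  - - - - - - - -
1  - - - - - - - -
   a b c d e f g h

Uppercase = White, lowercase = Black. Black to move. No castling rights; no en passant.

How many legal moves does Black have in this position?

Black to move; king on a7.
In check: yes, from the white rook on c7.
Legal moves: Kb8, Kxa8, Ka6.
Count: 3.

3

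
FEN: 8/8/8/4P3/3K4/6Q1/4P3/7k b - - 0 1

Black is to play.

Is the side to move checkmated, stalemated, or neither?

Black to move; black king on h1.
In check: no.
King squares — g1: attacked by Qg3; g2: attacked by Qg3; h2: attacked by Qg3.
Legal moves for Black: none.
Not in check and no legal moves → stalemate.

stalemate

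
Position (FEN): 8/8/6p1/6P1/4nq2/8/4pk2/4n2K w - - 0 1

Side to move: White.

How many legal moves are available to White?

0

White to move; king on h1.
In check: no.
Legal moves: none.
Count: 0.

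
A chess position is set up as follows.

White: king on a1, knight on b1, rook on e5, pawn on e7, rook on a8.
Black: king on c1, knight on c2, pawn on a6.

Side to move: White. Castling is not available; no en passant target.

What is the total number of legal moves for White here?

White to move; king on a1.
In check: yes, from the black knight on c2.
Legal moves: Ka2.
Count: 1.

1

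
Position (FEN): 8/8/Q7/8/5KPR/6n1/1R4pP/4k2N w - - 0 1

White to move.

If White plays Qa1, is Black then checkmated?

After Qa1: black king on e1; in check: yes, from the white queen on a1.
King squares — d1: attacked by Qa1; f1: attacked by Qa1; d2: attacked by Rb2; e2: attacked by Rb2; f2: attacked by Nh1.
Black has no legal moves → checkmate.

yes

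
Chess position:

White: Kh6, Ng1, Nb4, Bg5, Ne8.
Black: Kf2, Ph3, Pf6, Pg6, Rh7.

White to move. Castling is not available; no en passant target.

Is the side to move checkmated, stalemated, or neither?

neither

White to move; white king on h6.
In check: yes, from the black rook on h7.
Legal moves for White: Kxh7, Kxg6.
White is in check but has 2 legal moves → neither.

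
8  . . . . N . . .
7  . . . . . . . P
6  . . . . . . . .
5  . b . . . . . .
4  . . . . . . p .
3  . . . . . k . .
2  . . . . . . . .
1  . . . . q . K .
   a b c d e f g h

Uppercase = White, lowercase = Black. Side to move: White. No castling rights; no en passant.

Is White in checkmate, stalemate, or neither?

neither

White to move; white king on g1.
In check: yes, from the black queen on e1.
Legal moves for White: Kh2.
White is in check but has 1 legal move → neither.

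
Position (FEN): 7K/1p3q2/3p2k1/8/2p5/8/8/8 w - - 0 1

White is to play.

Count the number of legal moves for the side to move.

0

White to move; king on h8.
In check: no.
Legal moves: none.
Count: 0.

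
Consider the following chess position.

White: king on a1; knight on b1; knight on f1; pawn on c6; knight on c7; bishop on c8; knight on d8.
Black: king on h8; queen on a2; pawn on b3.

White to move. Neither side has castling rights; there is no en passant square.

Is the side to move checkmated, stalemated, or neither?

White to move; white king on a1.
In check: yes, from the black queen on a2.
King squares — b1: own knight; a2: attacked by Pb3; b2: attacked by Qa2.
Legal moves for White: none.
In check with no legal moves → checkmate.

checkmate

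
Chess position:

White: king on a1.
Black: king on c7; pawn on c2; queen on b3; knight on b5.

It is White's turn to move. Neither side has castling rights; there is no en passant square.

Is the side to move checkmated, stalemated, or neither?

stalemate

White to move; white king on a1.
In check: no.
King squares — b1: attacked by Pc2; a2: attacked by Qb3; b2: attacked by Qb3.
Legal moves for White: none.
Not in check and no legal moves → stalemate.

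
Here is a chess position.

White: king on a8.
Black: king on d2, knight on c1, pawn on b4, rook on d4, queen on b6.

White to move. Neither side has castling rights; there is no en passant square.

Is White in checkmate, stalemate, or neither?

stalemate

White to move; white king on a8.
In check: no.
King squares — a7: attacked by Qb6; b7: attacked by Qb6; b8: attacked by Qb6.
Legal moves for White: none.
Not in check and no legal moves → stalemate.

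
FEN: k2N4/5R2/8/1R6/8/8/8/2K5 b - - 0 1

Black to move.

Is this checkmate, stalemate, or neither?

Black to move; black king on a8.
In check: no.
King squares — a7: attacked by Rf7; b7: attacked by Rb5; b8: attacked by Rb5.
Legal moves for Black: none.
Not in check and no legal moves → stalemate.

stalemate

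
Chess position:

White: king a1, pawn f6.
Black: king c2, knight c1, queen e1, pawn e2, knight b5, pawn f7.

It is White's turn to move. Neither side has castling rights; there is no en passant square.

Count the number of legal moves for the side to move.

White to move; king on a1.
In check: no.
Legal moves: none.
Count: 0.

0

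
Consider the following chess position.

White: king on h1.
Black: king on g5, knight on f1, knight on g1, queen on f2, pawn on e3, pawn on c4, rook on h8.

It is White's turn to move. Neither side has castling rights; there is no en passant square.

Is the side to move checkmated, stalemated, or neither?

White to move; white king on h1.
In check: yes, from the black rook on h8.
King squares — g1: attacked by Qf2; g2: attacked by Qf2; h2: attacked by Nf1.
Legal moves for White: none.
In check with no legal moves → checkmate.

checkmate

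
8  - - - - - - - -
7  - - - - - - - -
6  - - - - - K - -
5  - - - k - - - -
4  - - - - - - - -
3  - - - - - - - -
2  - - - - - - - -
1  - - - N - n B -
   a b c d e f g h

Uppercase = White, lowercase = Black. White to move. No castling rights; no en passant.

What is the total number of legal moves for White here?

White to move; king on f6.
In check: no.
Legal moves: Kg7, Kf7, Ke7, Kg6, Kg5, Kf5, Ba7, Bb6, Bc5, Bd4, Be3, Bh2, Bf2, Ne3+, Nc3+, Nf2, Nb2.
Count: 17.

17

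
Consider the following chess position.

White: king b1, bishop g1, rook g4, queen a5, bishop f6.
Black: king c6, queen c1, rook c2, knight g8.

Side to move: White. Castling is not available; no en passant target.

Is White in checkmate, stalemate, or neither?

checkmate

White to move; white king on b1.
In check: yes, from the black queen on c1.
King squares — a1: attacked by Qc1; c1: attacked by Rc2; a2: attacked by Rc2; b2: attacked by Qc1; c2: attacked by Qc1.
Legal moves for White: none.
In check with no legal moves → checkmate.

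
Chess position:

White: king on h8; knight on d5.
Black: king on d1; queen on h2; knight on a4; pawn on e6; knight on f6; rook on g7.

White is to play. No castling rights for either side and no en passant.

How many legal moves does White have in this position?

White to move; king on h8.
In check: yes, from the black queen on h2.
Legal moves: Kxg7.
Count: 1.

1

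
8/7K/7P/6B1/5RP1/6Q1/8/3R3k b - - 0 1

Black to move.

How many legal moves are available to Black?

Black to move; king on h1.
In check: yes, from the white rook on d1.
Legal moves: none.
Count: 0.

0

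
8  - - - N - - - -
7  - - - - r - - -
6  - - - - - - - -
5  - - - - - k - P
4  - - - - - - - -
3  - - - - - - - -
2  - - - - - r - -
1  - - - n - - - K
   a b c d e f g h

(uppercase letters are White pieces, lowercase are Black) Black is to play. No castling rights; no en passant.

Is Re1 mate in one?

After Re1: white king on h1; in check: yes, from the black rook on e1.
King squares — g1: attacked by Re1; g2: attacked by Rf2; h2: attacked by Rf2.
White has no legal moves → checkmate.

yes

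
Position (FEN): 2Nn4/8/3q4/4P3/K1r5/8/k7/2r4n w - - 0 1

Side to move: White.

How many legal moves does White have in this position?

White to move; king on a4.
In check: yes, from the black rook on c4.
Legal moves: Kb5, Ka5.
Count: 2.

2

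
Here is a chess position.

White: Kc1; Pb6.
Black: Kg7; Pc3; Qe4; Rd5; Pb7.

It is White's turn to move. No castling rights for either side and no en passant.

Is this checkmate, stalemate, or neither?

stalemate

White to move; white king on c1.
In check: no.
King squares — b1: attacked by Qe4; d1: attacked by Rd5; b2: attacked by Pc3; c2: attacked by Qe4; d2: attacked by Pc3.
Legal moves for White: none.
Not in check and no legal moves → stalemate.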